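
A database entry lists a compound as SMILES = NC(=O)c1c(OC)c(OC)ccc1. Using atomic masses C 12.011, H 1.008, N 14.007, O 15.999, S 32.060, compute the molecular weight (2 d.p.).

181.19 g/mol

First, the molecular formula is C9H11NO3 (counting implicit H from valence).
  C: 9 × 12.011 = 108.099
  H: 11 × 1.008 = 11.088
  N: 1 × 14.007 = 14.007
  O: 3 × 15.999 = 47.997
Sum: 9×12.011 + 11×1.008 + 1×14.007 + 3×15.999 = 181.191 → 181.19 g/mol.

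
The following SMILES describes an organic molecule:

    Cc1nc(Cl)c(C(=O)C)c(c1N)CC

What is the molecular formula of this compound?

Walk through each heavy atom and fill implicit hydrogens from standard valence (C 4, N 3, O 2, S 2, halogen 1); for lowercase aromatic atoms, an aromatic c carries 1 H when it has two neighbours and 0 H with three, and aromatic n carries 0 H:
  atom 1: C, bond orders sum to 1 (valence 4) → 3 H
  atom 2: aromatic c, 3 neighbours → 0 H
  atom 3: aromatic n, 2 neighbours → 0 H
  atom 4: aromatic c, 3 neighbours → 0 H
  atom 5: Cl (halogen, monovalent) → 0 H
  atom 6: aromatic c, 3 neighbours → 0 H
  atom 7: C, bond orders sum to 4 (valence 4) → 0 H
  atom 8: O, bond orders sum to 2 (valence 2) → 0 H
  atom 9: C, bond orders sum to 1 (valence 4) → 3 H
  atom 10: aromatic c, 3 neighbours → 0 H
  atom 11: aromatic c, 3 neighbours → 0 H
  atom 12: N, bond orders sum to 1 (valence 3) → 2 H
  atom 13: C, bond orders sum to 2 (valence 4) → 2 H
  atom 14: C, bond orders sum to 1 (valence 4) → 3 H
Totals → C:10, H:13, Cl:1, N:2, O:1.

C10H13ClN2O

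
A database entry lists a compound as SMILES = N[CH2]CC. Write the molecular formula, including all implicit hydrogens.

C3H9N

Walk through each heavy atom and fill implicit hydrogens from standard valence (C 4, N 3, O 2, S 2, halogen 1):
  atom 1: N, bond orders sum to 1 (valence 3) → 2 H
  atom 2: C with explicit H count 2
  atom 3: C, bond orders sum to 2 (valence 4) → 2 H
  atom 4: C, bond orders sum to 1 (valence 4) → 3 H
Totals → C:3, H:9, N:1.
In Hill order: C3H9N.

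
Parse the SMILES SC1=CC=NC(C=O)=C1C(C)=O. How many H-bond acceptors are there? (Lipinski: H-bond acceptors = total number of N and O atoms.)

3

N atoms: 1; O atoms: 2.
Lipinski HBA = 1 + 2 = 3.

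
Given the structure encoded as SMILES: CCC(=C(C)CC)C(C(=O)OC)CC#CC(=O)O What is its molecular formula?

C14H20O4

Walk through each heavy atom and fill implicit hydrogens from standard valence (C 4, N 3, O 2, S 2, halogen 1):
  atom 1: C, bond orders sum to 1 (valence 4) → 3 H
  atom 2: C, bond orders sum to 2 (valence 4) → 2 H
  atom 3: C, bond orders sum to 4 (valence 4) → 0 H
  atom 4: C, bond orders sum to 4 (valence 4) → 0 H
  atom 5: C, bond orders sum to 1 (valence 4) → 3 H
  atom 6: C, bond orders sum to 2 (valence 4) → 2 H
  atom 7: C, bond orders sum to 1 (valence 4) → 3 H
  atom 8: C, bond orders sum to 3 (valence 4) → 1 H
  atom 9: C, bond orders sum to 4 (valence 4) → 0 H
  atom 10: O, bond orders sum to 2 (valence 2) → 0 H
  atom 11: O, bond orders sum to 2 (valence 2) → 0 H
  atom 12: C, bond orders sum to 1 (valence 4) → 3 H
  atom 13: C, bond orders sum to 2 (valence 4) → 2 H
  atom 14: C, bond orders sum to 4 (valence 4) → 0 H
  atom 15: C, bond orders sum to 4 (valence 4) → 0 H
  atom 16: C, bond orders sum to 4 (valence 4) → 0 H
  atom 17: O, bond orders sum to 2 (valence 2) → 0 H
  atom 18: O, bond orders sum to 1 (valence 2) → 1 H
Totals → C:14, H:20, O:4.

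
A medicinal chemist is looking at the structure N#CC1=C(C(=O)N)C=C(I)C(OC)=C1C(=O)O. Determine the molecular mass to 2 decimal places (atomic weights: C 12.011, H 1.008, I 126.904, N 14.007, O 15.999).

346.08 g/mol

First, the molecular formula is C10H7IN2O4 (counting implicit H from valence).
  C: 10 × 12.011 = 120.110
  H: 7 × 1.008 = 7.056
  I: 1 × 126.904 = 126.904
  N: 2 × 14.007 = 28.014
  O: 4 × 15.999 = 63.996
Sum: 10×12.011 + 7×1.008 + 1×126.904 + 2×14.007 + 4×15.999 = 346.080 → 346.08 g/mol.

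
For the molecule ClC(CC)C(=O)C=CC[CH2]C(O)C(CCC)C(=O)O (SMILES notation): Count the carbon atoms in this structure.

Count every carbon token in the SMILES (each C, including those in ring-closure positions and inside branches).
Carbon count: 14.

14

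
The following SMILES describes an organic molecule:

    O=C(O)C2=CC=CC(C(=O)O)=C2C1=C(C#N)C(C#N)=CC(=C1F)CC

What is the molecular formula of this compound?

Walk through each heavy atom and fill implicit hydrogens from standard valence (C 4, N 3, O 2, S 2, halogen 1):
  atom 1: O, bond orders sum to 2 (valence 2) → 0 H
  atom 2: C, bond orders sum to 4 (valence 4) → 0 H
  atom 3: O, bond orders sum to 1 (valence 2) → 1 H
  atom 4: C, bond orders sum to 4 (valence 4) → 0 H
  atom 5: C, bond orders sum to 3 (valence 4) → 1 H
  atom 6: C, bond orders sum to 3 (valence 4) → 1 H
  atom 7: C, bond orders sum to 3 (valence 4) → 1 H
  atom 8: C, bond orders sum to 4 (valence 4) → 0 H
  atom 9: C, bond orders sum to 4 (valence 4) → 0 H
  atom 10: O, bond orders sum to 2 (valence 2) → 0 H
  atom 11: O, bond orders sum to 1 (valence 2) → 1 H
  atom 12: C, bond orders sum to 4 (valence 4) → 0 H
  atom 13: C, bond orders sum to 4 (valence 4) → 0 H
  atom 14: C, bond orders sum to 4 (valence 4) → 0 H
  atom 15: C, bond orders sum to 4 (valence 4) → 0 H
  atom 16: N, bond orders sum to 3 (valence 3) → 0 H
  atom 17: C, bond orders sum to 4 (valence 4) → 0 H
  atom 18: C, bond orders sum to 4 (valence 4) → 0 H
  atom 19: N, bond orders sum to 3 (valence 3) → 0 H
  atom 20: C, bond orders sum to 3 (valence 4) → 1 H
  atom 21: C, bond orders sum to 4 (valence 4) → 0 H
  atom 22: C, bond orders sum to 4 (valence 4) → 0 H
  atom 23: F (halogen, monovalent) → 0 H
  atom 24: C, bond orders sum to 2 (valence 4) → 2 H
  atom 25: C, bond orders sum to 1 (valence 4) → 3 H
Totals → C:18, H:11, F:1, N:2, O:4.

C18H11FN2O4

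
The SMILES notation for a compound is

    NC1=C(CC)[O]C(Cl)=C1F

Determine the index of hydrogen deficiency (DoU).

Molecular formula: C6H7ClFNO.
DoU = (2C + 2 + N − H − X) / 2, where X is the halogen count and O/S are ignored.
    = (2·6 + 2 + 1 − 7 − 2) / 2 = 6 / 2 = 3.

3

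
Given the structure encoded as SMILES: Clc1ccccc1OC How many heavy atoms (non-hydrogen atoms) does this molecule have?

Every atom symbol written in the SMILES (organic subset) is one heavy atom; implicit H are not written.
Heavy atoms by element → C:7, Cl:1, O:1.
Total: 9.

9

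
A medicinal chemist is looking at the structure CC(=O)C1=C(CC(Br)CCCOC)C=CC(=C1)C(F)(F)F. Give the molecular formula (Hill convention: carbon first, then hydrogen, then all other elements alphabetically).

Walk through each heavy atom and fill implicit hydrogens from standard valence (C 4, N 3, O 2, S 2, halogen 1):
  atom 1: C, bond orders sum to 1 (valence 4) → 3 H
  atom 2: C, bond orders sum to 4 (valence 4) → 0 H
  atom 3: O, bond orders sum to 2 (valence 2) → 0 H
  atom 4: C, bond orders sum to 4 (valence 4) → 0 H
  atom 5: C, bond orders sum to 4 (valence 4) → 0 H
  atom 6: C, bond orders sum to 2 (valence 4) → 2 H
  atom 7: C, bond orders sum to 3 (valence 4) → 1 H
  atom 8: Br (halogen, monovalent) → 0 H
  atom 9: C, bond orders sum to 2 (valence 4) → 2 H
  atom 10: C, bond orders sum to 2 (valence 4) → 2 H
  atom 11: C, bond orders sum to 2 (valence 4) → 2 H
  atom 12: O, bond orders sum to 2 (valence 2) → 0 H
  atom 13: C, bond orders sum to 1 (valence 4) → 3 H
  atom 14: C, bond orders sum to 3 (valence 4) → 1 H
  atom 15: C, bond orders sum to 3 (valence 4) → 1 H
  atom 16: C, bond orders sum to 4 (valence 4) → 0 H
  atom 17: C, bond orders sum to 3 (valence 4) → 1 H
  atom 18: C, bond orders sum to 4 (valence 4) → 0 H
  atom 19: F (halogen, monovalent) → 0 H
  atom 20: F (halogen, monovalent) → 0 H
  atom 21: F (halogen, monovalent) → 0 H
Totals → C:15, H:18, Br:1, F:3, O:2.
In Hill order: C15H18BrF3O2.

C15H18BrF3O2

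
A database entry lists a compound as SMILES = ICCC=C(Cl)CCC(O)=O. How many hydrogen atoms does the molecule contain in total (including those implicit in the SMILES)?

Walk through each heavy atom and fill implicit hydrogens from standard valence (C 4, N 3, O 2, S 2, halogen 1):
  atom 1: I (halogen, monovalent) → 0 H
  atom 2: C, bond orders sum to 2 (valence 4) → 2 H
  atom 3: C, bond orders sum to 2 (valence 4) → 2 H
  atom 4: C, bond orders sum to 3 (valence 4) → 1 H
  atom 5: C, bond orders sum to 4 (valence 4) → 0 H
  atom 6: Cl (halogen, monovalent) → 0 H
  atom 7: C, bond orders sum to 2 (valence 4) → 2 H
  atom 8: C, bond orders sum to 2 (valence 4) → 2 H
  atom 9: C, bond orders sum to 4 (valence 4) → 0 H
  atom 10: O, bond orders sum to 1 (valence 2) → 1 H
  atom 11: O, bond orders sum to 2 (valence 2) → 0 H
Total hydrogens: 10.

10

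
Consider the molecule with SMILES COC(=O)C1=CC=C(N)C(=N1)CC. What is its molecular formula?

Walk through each heavy atom and fill implicit hydrogens from standard valence (C 4, N 3, O 2, S 2, halogen 1):
  atom 1: C, bond orders sum to 1 (valence 4) → 3 H
  atom 2: O, bond orders sum to 2 (valence 2) → 0 H
  atom 3: C, bond orders sum to 4 (valence 4) → 0 H
  atom 4: O, bond orders sum to 2 (valence 2) → 0 H
  atom 5: C, bond orders sum to 4 (valence 4) → 0 H
  atom 6: C, bond orders sum to 3 (valence 4) → 1 H
  atom 7: C, bond orders sum to 3 (valence 4) → 1 H
  atom 8: C, bond orders sum to 4 (valence 4) → 0 H
  atom 9: N, bond orders sum to 1 (valence 3) → 2 H
  atom 10: C, bond orders sum to 4 (valence 4) → 0 H
  atom 11: N, bond orders sum to 3 (valence 3) → 0 H
  atom 12: C, bond orders sum to 2 (valence 4) → 2 H
  atom 13: C, bond orders sum to 1 (valence 4) → 3 H
Totals → C:9, H:12, N:2, O:2.

C9H12N2O2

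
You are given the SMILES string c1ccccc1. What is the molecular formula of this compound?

C6H6

Walk through each heavy atom and fill implicit hydrogens from standard valence (C 4, N 3, O 2, S 2, halogen 1); for lowercase aromatic atoms, an aromatic c carries 1 H when it has two neighbours and 0 H with three, and aromatic n carries 0 H:
  atom 1: aromatic c, 2 neighbours → 1 H
  atom 2: aromatic c, 2 neighbours → 1 H
  atom 3: aromatic c, 2 neighbours → 1 H
  atom 4: aromatic c, 2 neighbours → 1 H
  atom 5: aromatic c, 2 neighbours → 1 H
  atom 6: aromatic c, 2 neighbours → 1 H
Totals → C:6, H:6.
In Hill order: C6H6.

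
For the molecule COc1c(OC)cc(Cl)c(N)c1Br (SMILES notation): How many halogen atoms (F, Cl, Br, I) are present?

2

Halogen atoms appear at heavy-atom positions 9, 13 (1×Br, 1×Cl).
Other groups present: 2 ether, 1 primary amine.
Halogen count: 2.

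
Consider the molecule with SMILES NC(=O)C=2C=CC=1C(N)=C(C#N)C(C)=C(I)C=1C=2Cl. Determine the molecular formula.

C13H9ClIN3O

Walk through each heavy atom and fill implicit hydrogens from standard valence (C 4, N 3, O 2, S 2, halogen 1):
  atom 1: N, bond orders sum to 1 (valence 3) → 2 H
  atom 2: C, bond orders sum to 4 (valence 4) → 0 H
  atom 3: O, bond orders sum to 2 (valence 2) → 0 H
  atom 4: C, bond orders sum to 4 (valence 4) → 0 H
  atom 5: C, bond orders sum to 3 (valence 4) → 1 H
  atom 6: C, bond orders sum to 3 (valence 4) → 1 H
  atom 7: C, bond orders sum to 4 (valence 4) → 0 H
  atom 8: C, bond orders sum to 4 (valence 4) → 0 H
  atom 9: N, bond orders sum to 1 (valence 3) → 2 H
  atom 10: C, bond orders sum to 4 (valence 4) → 0 H
  atom 11: C, bond orders sum to 4 (valence 4) → 0 H
  atom 12: N, bond orders sum to 3 (valence 3) → 0 H
  atom 13: C, bond orders sum to 4 (valence 4) → 0 H
  atom 14: C, bond orders sum to 1 (valence 4) → 3 H
  atom 15: C, bond orders sum to 4 (valence 4) → 0 H
  atom 16: I (halogen, monovalent) → 0 H
  atom 17: C, bond orders sum to 4 (valence 4) → 0 H
  atom 18: C, bond orders sum to 4 (valence 4) → 0 H
  atom 19: Cl (halogen, monovalent) → 0 H
Totals → C:13, H:9, Cl:1, I:1, N:3, O:1.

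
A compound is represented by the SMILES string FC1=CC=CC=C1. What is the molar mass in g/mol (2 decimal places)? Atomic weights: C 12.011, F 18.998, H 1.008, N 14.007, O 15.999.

First, the molecular formula is C6H5F (counting implicit H from valence).
  C: 6 × 12.011 = 72.066
  F: 1 × 18.998 = 18.998
  H: 5 × 1.008 = 5.040
Sum: 6×12.011 + 1×18.998 + 5×1.008 = 96.104 → 96.10 g/mol.

96.10 g/mol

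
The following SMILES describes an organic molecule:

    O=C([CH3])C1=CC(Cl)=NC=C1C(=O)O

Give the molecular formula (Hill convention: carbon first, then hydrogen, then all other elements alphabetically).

C8H6ClNO3

Walk through each heavy atom and fill implicit hydrogens from standard valence (C 4, N 3, O 2, S 2, halogen 1):
  atom 1: O, bond orders sum to 2 (valence 2) → 0 H
  atom 2: C, bond orders sum to 4 (valence 4) → 0 H
  atom 3: C with explicit H count 3
  atom 4: C, bond orders sum to 4 (valence 4) → 0 H
  atom 5: C, bond orders sum to 3 (valence 4) → 1 H
  atom 6: C, bond orders sum to 4 (valence 4) → 0 H
  atom 7: Cl (halogen, monovalent) → 0 H
  atom 8: N, bond orders sum to 3 (valence 3) → 0 H
  atom 9: C, bond orders sum to 3 (valence 4) → 1 H
  atom 10: C, bond orders sum to 4 (valence 4) → 0 H
  atom 11: C, bond orders sum to 4 (valence 4) → 0 H
  atom 12: O, bond orders sum to 2 (valence 2) → 0 H
  atom 13: O, bond orders sum to 1 (valence 2) → 1 H
Totals → C:8, H:6, Cl:1, N:1, O:3.
In Hill order: C8H6ClNO3.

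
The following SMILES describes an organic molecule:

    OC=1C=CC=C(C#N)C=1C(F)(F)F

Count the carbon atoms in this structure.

8

Count every carbon token in the SMILES (each C, including those in ring-closure positions and inside branches).
Carbon count: 8.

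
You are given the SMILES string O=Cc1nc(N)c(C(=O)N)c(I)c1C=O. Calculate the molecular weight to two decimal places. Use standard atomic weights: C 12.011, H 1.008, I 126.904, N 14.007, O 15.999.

First, the molecular formula is C8H6IN3O3 (counting implicit H from valence).
  C: 8 × 12.011 = 96.088
  H: 6 × 1.008 = 6.048
  I: 1 × 126.904 = 126.904
  N: 3 × 14.007 = 42.021
  O: 3 × 15.999 = 47.997
Sum: 8×12.011 + 6×1.008 + 1×126.904 + 3×14.007 + 3×15.999 = 319.058 → 319.06 g/mol.

319.06 g/mol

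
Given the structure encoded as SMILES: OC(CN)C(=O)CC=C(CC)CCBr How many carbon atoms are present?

10

Count every carbon token in the SMILES (each C, including those in ring-closure positions and inside branches).
Carbon count: 10.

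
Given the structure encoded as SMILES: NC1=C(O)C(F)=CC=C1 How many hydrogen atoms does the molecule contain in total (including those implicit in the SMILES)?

Walk through each heavy atom and fill implicit hydrogens from standard valence (C 4, N 3, O 2, S 2, halogen 1):
  atom 1: N, bond orders sum to 1 (valence 3) → 2 H
  atom 2: C, bond orders sum to 4 (valence 4) → 0 H
  atom 3: C, bond orders sum to 4 (valence 4) → 0 H
  atom 4: O, bond orders sum to 1 (valence 2) → 1 H
  atom 5: C, bond orders sum to 4 (valence 4) → 0 H
  atom 6: F (halogen, monovalent) → 0 H
  atom 7: C, bond orders sum to 3 (valence 4) → 1 H
  atom 8: C, bond orders sum to 3 (valence 4) → 1 H
  atom 9: C, bond orders sum to 3 (valence 4) → 1 H
Total hydrogens: 6.

6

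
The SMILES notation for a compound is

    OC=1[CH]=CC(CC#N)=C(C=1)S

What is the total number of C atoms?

Count every carbon token in the SMILES (each C, including those in ring-closure positions and inside branches).
Carbon count: 8.

8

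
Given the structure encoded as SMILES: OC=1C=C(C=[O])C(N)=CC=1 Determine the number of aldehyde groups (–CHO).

1

The aldehyde motif appears at heavy-atom position 5 in the SMILES.
Other groups present: 1 hydroxyl, 1 primary amine.
Aldehyde count: 1.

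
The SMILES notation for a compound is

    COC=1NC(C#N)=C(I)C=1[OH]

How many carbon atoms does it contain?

Count every carbon token in the SMILES (each C, including those in ring-closure positions and inside branches).
Carbon count: 6.

6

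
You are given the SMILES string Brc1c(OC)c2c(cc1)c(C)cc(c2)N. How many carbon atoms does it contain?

Count every carbon token in the SMILES (each C, including those in ring-closure positions and inside branches).
Carbon count: 12.

12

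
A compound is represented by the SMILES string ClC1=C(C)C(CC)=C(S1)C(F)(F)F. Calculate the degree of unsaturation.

3

Molecular formula: C8H8ClF3S.
DoU = (2C + 2 + N − H − X) / 2, where X is the halogen count and O/S are ignored.
    = (2·8 + 2 + 0 − 8 − 4) / 2 = 6 / 2 = 3.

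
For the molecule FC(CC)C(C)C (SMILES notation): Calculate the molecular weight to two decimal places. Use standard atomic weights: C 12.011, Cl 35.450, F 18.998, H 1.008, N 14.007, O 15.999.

104.17 g/mol

First, the molecular formula is C6H13F (counting implicit H from valence).
  C: 6 × 12.011 = 72.066
  F: 1 × 18.998 = 18.998
  H: 13 × 1.008 = 13.104
Sum: 6×12.011 + 1×18.998 + 13×1.008 = 104.168 → 104.17 g/mol.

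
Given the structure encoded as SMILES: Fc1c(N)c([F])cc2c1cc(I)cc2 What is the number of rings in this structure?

2

In SMILES, each pair of matching ring-closure digits denotes one ring-closing bond; the number of such bonds equals the number of independent rings.
Ring-closure bonds here: 2.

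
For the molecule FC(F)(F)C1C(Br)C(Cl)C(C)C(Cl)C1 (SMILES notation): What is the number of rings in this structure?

1

In SMILES, each pair of matching ring-closure digits denotes one ring-closing bond; the number of such bonds equals the number of independent rings.
Ring-closure bonds here: 1.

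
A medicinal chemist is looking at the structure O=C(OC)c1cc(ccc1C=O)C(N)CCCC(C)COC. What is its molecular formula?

Walk through each heavy atom and fill implicit hydrogens from standard valence (C 4, N 3, O 2, S 2, halogen 1); for lowercase aromatic atoms, an aromatic c carries 1 H when it has two neighbours and 0 H with three, and aromatic n carries 0 H:
  atom 1: O, bond orders sum to 2 (valence 2) → 0 H
  atom 2: C, bond orders sum to 4 (valence 4) → 0 H
  atom 3: O, bond orders sum to 2 (valence 2) → 0 H
  atom 4: C, bond orders sum to 1 (valence 4) → 3 H
  atom 5: aromatic c, 3 neighbours → 0 H
  atom 6: aromatic c, 2 neighbours → 1 H
  atom 7: aromatic c, 3 neighbours → 0 H
  atom 8: aromatic c, 2 neighbours → 1 H
  atom 9: aromatic c, 2 neighbours → 1 H
  atom 10: aromatic c, 3 neighbours → 0 H
  atom 11: C, bond orders sum to 3 (valence 4) → 1 H
  atom 12: O, bond orders sum to 2 (valence 2) → 0 H
  atom 13: C, bond orders sum to 3 (valence 4) → 1 H
  atom 14: N, bond orders sum to 1 (valence 3) → 2 H
  atom 15: C, bond orders sum to 2 (valence 4) → 2 H
  atom 16: C, bond orders sum to 2 (valence 4) → 2 H
  atom 17: C, bond orders sum to 2 (valence 4) → 2 H
  atom 18: C, bond orders sum to 3 (valence 4) → 1 H
  atom 19: C, bond orders sum to 1 (valence 4) → 3 H
  atom 20: C, bond orders sum to 2 (valence 4) → 2 H
  atom 21: O, bond orders sum to 2 (valence 2) → 0 H
  atom 22: C, bond orders sum to 1 (valence 4) → 3 H
Totals → C:17, H:25, N:1, O:4.

C17H25NO4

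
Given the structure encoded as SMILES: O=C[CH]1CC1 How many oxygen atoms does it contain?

Scan the SMILES for O atoms (remember two-letter symbols like Cl and Br are single atoms).
Oxygen count: 1.

1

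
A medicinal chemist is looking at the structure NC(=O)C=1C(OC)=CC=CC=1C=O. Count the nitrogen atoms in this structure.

1

Scan the SMILES for N atoms (remember two-letter symbols like Cl and Br are single atoms).
Nitrogen count: 1.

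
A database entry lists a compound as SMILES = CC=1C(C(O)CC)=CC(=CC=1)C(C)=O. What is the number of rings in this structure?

In SMILES, each pair of matching ring-closure digits denotes one ring-closing bond; the number of such bonds equals the number of independent rings.
Ring-closure bonds here: 1.

1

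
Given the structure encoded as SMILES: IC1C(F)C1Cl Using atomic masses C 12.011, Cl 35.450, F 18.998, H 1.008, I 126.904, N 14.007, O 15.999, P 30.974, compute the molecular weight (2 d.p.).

First, the molecular formula is C3H3ClFI (counting implicit H from valence).
  C: 3 × 12.011 = 36.033
  Cl: 1 × 35.450 = 35.450
  F: 1 × 18.998 = 18.998
  H: 3 × 1.008 = 3.024
  I: 1 × 126.904 = 126.904
Sum: 3×12.011 + 1×35.450 + 1×18.998 + 3×1.008 + 1×126.904 = 220.409 → 220.41 g/mol.

220.41 g/mol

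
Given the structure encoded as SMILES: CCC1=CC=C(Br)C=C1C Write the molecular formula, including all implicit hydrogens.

C9H11Br

Walk through each heavy atom and fill implicit hydrogens from standard valence (C 4, N 3, O 2, S 2, halogen 1):
  atom 1: C, bond orders sum to 1 (valence 4) → 3 H
  atom 2: C, bond orders sum to 2 (valence 4) → 2 H
  atom 3: C, bond orders sum to 4 (valence 4) → 0 H
  atom 4: C, bond orders sum to 3 (valence 4) → 1 H
  atom 5: C, bond orders sum to 3 (valence 4) → 1 H
  atom 6: C, bond orders sum to 4 (valence 4) → 0 H
  atom 7: Br (halogen, monovalent) → 0 H
  atom 8: C, bond orders sum to 3 (valence 4) → 1 H
  atom 9: C, bond orders sum to 4 (valence 4) → 0 H
  atom 10: C, bond orders sum to 1 (valence 4) → 3 H
Totals → C:9, H:11, Br:1.
In Hill order: C9H11Br.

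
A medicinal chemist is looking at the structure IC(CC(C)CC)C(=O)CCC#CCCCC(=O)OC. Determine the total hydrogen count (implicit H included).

25

Walk through each heavy atom and fill implicit hydrogens from standard valence (C 4, N 3, O 2, S 2, halogen 1):
  atom 1: I (halogen, monovalent) → 0 H
  atom 2: C, bond orders sum to 3 (valence 4) → 1 H
  atom 3: C, bond orders sum to 2 (valence 4) → 2 H
  atom 4: C, bond orders sum to 3 (valence 4) → 1 H
  atom 5: C, bond orders sum to 1 (valence 4) → 3 H
  atom 6: C, bond orders sum to 2 (valence 4) → 2 H
  atom 7: C, bond orders sum to 1 (valence 4) → 3 H
  atom 8: C, bond orders sum to 4 (valence 4) → 0 H
  atom 9: O, bond orders sum to 2 (valence 2) → 0 H
  atom 10: C, bond orders sum to 2 (valence 4) → 2 H
  atom 11: C, bond orders sum to 2 (valence 4) → 2 H
  atom 12: C, bond orders sum to 4 (valence 4) → 0 H
  atom 13: C, bond orders sum to 4 (valence 4) → 0 H
  atom 14: C, bond orders sum to 2 (valence 4) → 2 H
  atom 15: C, bond orders sum to 2 (valence 4) → 2 H
  atom 16: C, bond orders sum to 2 (valence 4) → 2 H
  atom 17: C, bond orders sum to 4 (valence 4) → 0 H
  atom 18: O, bond orders sum to 2 (valence 2) → 0 H
  atom 19: O, bond orders sum to 2 (valence 2) → 0 H
  atom 20: C, bond orders sum to 1 (valence 4) → 3 H
Total hydrogens: 25.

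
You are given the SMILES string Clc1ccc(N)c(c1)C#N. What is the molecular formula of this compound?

C7H5ClN2

Walk through each heavy atom and fill implicit hydrogens from standard valence (C 4, N 3, O 2, S 2, halogen 1); for lowercase aromatic atoms, an aromatic c carries 1 H when it has two neighbours and 0 H with three, and aromatic n carries 0 H:
  atom 1: Cl (halogen, monovalent) → 0 H
  atom 2: aromatic c, 3 neighbours → 0 H
  atom 3: aromatic c, 2 neighbours → 1 H
  atom 4: aromatic c, 2 neighbours → 1 H
  atom 5: aromatic c, 3 neighbours → 0 H
  atom 6: N, bond orders sum to 1 (valence 3) → 2 H
  atom 7: aromatic c, 3 neighbours → 0 H
  atom 8: aromatic c, 2 neighbours → 1 H
  atom 9: C, bond orders sum to 4 (valence 4) → 0 H
  atom 10: N, bond orders sum to 3 (valence 3) → 0 H
Totals → C:7, H:5, Cl:1, N:2.
In Hill order: C7H5ClN2.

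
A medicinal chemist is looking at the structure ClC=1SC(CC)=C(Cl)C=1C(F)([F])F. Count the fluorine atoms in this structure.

3

Scan the SMILES for F atoms (remember two-letter symbols like Cl and Br are single atoms).
Fluorine count: 3.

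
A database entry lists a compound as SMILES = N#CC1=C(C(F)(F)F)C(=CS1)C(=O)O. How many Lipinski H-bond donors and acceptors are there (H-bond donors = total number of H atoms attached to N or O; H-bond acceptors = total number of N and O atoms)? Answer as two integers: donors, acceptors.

Donors: find every N or O and count the H atoms it carries.
  atom 1 (N): bond orders sum to 3 → 0 H
  atom 13 (O): bond orders sum to 2 → 0 H
  atom 14 (O): bond orders sum to 1 → 1 H
Lipinski HBD = 1.
Acceptors: N atoms = 1, O atoms = 2 → HBA = 3.

1, 3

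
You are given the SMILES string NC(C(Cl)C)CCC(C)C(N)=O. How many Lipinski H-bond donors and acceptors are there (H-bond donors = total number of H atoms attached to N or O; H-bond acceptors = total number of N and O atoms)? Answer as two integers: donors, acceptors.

4, 3

Donors: find every N or O and count the H atoms it carries.
  atom 1 (N): bond orders sum to 1 → 2 H
  atom 11 (N): bond orders sum to 1 → 2 H
  atom 12 (O): bond orders sum to 2 → 0 H
Lipinski HBD = 4.
Acceptors: N atoms = 2, O atoms = 1 → HBA = 3.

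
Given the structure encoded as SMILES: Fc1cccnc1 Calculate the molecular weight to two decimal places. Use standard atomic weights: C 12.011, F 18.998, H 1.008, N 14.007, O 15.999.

First, the molecular formula is C5H4FN (counting implicit H from valence).
  C: 5 × 12.011 = 60.055
  F: 1 × 18.998 = 18.998
  H: 4 × 1.008 = 4.032
  N: 1 × 14.007 = 14.007
Sum: 5×12.011 + 1×18.998 + 4×1.008 + 1×14.007 = 97.092 → 97.09 g/mol.

97.09 g/mol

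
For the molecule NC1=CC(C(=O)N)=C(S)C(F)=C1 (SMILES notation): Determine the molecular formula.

C7H7FN2OS

Walk through each heavy atom and fill implicit hydrogens from standard valence (C 4, N 3, O 2, S 2, halogen 1):
  atom 1: N, bond orders sum to 1 (valence 3) → 2 H
  atom 2: C, bond orders sum to 4 (valence 4) → 0 H
  atom 3: C, bond orders sum to 3 (valence 4) → 1 H
  atom 4: C, bond orders sum to 4 (valence 4) → 0 H
  atom 5: C, bond orders sum to 4 (valence 4) → 0 H
  atom 6: O, bond orders sum to 2 (valence 2) → 0 H
  atom 7: N, bond orders sum to 1 (valence 3) → 2 H
  atom 8: C, bond orders sum to 4 (valence 4) → 0 H
  atom 9: S, bond orders sum to 1 (valence 2) → 1 H
  atom 10: C, bond orders sum to 4 (valence 4) → 0 H
  atom 11: F (halogen, monovalent) → 0 H
  atom 12: C, bond orders sum to 3 (valence 4) → 1 H
Totals → C:7, H:7, F:1, N:2, O:1, S:1.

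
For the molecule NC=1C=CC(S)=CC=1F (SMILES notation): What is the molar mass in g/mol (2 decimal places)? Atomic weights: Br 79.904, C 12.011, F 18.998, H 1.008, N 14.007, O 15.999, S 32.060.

143.18 g/mol

First, the molecular formula is C6H6FNS (counting implicit H from valence).
  C: 6 × 12.011 = 72.066
  F: 1 × 18.998 = 18.998
  H: 6 × 1.008 = 6.048
  N: 1 × 14.007 = 14.007
  S: 1 × 32.060 = 32.060
Sum: 6×12.011 + 1×18.998 + 6×1.008 + 1×14.007 + 1×32.060 = 143.179 → 143.18 g/mol.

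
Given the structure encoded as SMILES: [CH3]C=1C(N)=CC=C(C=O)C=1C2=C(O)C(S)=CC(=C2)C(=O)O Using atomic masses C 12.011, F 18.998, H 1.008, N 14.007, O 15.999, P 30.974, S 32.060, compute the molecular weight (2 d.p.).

First, the molecular formula is C15H13NO4S (counting implicit H from valence).
  C: 15 × 12.011 = 180.165
  H: 13 × 1.008 = 13.104
  N: 1 × 14.007 = 14.007
  O: 4 × 15.999 = 63.996
  S: 1 × 32.060 = 32.060
Sum: 15×12.011 + 13×1.008 + 1×14.007 + 4×15.999 + 1×32.060 = 303.332 → 303.33 g/mol.

303.33 g/mol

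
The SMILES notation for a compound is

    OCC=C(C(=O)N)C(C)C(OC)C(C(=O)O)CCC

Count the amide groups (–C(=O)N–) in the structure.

The amide motif appears at heavy-atom position 5 in the SMILES.
Other groups present: 1 alkene, 1 carboxylic acid, 1 ether, 1 hydroxyl.
Amide count: 1.

1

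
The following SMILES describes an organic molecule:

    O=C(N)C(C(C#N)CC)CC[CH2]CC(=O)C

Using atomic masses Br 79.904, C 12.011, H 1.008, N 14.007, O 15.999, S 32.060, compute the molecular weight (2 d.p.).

First, the molecular formula is C12H20N2O2 (counting implicit H from valence).
  C: 12 × 12.011 = 144.132
  H: 20 × 1.008 = 20.160
  N: 2 × 14.007 = 28.014
  O: 2 × 15.999 = 31.998
Sum: 12×12.011 + 20×1.008 + 2×14.007 + 2×15.999 = 224.304 → 224.30 g/mol.

224.30 g/mol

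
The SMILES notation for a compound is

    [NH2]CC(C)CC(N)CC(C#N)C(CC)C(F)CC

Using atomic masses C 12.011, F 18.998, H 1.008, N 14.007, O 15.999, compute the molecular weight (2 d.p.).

First, the molecular formula is C14H28FN3 (counting implicit H from valence).
  C: 14 × 12.011 = 168.154
  F: 1 × 18.998 = 18.998
  H: 28 × 1.008 = 28.224
  N: 3 × 14.007 = 42.021
Sum: 14×12.011 + 1×18.998 + 28×1.008 + 3×14.007 = 257.397 → 257.40 g/mol.

257.40 g/mol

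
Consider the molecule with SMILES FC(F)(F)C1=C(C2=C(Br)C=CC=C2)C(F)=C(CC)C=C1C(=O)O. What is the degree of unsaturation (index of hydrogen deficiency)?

9

Molecular formula: C16H11BrF4O2.
DoU = (2C + 2 + N − H − X) / 2, where X is the halogen count and O/S are ignored.
    = (2·16 + 2 + 0 − 11 − 5) / 2 = 18 / 2 = 9.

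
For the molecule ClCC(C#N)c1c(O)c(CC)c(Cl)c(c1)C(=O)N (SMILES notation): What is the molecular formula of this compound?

C12H12Cl2N2O2

Walk through each heavy atom and fill implicit hydrogens from standard valence (C 4, N 3, O 2, S 2, halogen 1); for lowercase aromatic atoms, an aromatic c carries 1 H when it has two neighbours and 0 H with three, and aromatic n carries 0 H:
  atom 1: Cl (halogen, monovalent) → 0 H
  atom 2: C, bond orders sum to 2 (valence 4) → 2 H
  atom 3: C, bond orders sum to 3 (valence 4) → 1 H
  atom 4: C, bond orders sum to 4 (valence 4) → 0 H
  atom 5: N, bond orders sum to 3 (valence 3) → 0 H
  atom 6: aromatic c, 3 neighbours → 0 H
  atom 7: aromatic c, 3 neighbours → 0 H
  atom 8: O, bond orders sum to 1 (valence 2) → 1 H
  atom 9: aromatic c, 3 neighbours → 0 H
  atom 10: C, bond orders sum to 2 (valence 4) → 2 H
  atom 11: C, bond orders sum to 1 (valence 4) → 3 H
  atom 12: aromatic c, 3 neighbours → 0 H
  atom 13: Cl (halogen, monovalent) → 0 H
  atom 14: aromatic c, 3 neighbours → 0 H
  atom 15: aromatic c, 2 neighbours → 1 H
  atom 16: C, bond orders sum to 4 (valence 4) → 0 H
  atom 17: O, bond orders sum to 2 (valence 2) → 0 H
  atom 18: N, bond orders sum to 1 (valence 3) → 2 H
Totals → C:12, H:12, Cl:2, N:2, O:2.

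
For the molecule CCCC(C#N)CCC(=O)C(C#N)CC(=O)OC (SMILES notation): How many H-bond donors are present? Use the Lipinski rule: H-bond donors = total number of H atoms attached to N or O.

Donors: find every N or O and count the H atoms it carries.
  atom 6 (N): bond orders sum to 3 → 0 H
  atom 10 (O): bond orders sum to 2 → 0 H
  atom 13 (N): bond orders sum to 3 → 0 H
  atom 16 (O): bond orders sum to 2 → 0 H
  atom 17 (O): bond orders sum to 2 → 0 H
Lipinski HBD = 0.

0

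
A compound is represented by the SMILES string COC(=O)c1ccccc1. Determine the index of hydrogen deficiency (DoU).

Molecular formula: C8H8O2.
DoU = (2C + 2 + N − H − X) / 2, where X is the halogen count and O/S are ignored.
    = (2·8 + 2 + 0 − 8 − 0) / 2 = 10 / 2 = 5.

5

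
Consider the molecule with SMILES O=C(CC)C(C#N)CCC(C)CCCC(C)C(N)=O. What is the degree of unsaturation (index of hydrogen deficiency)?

4

Degree of unsaturation = (number of rings) + (number of π bonds).
Ring closures in the SMILES: 0.
π bonds: 2 double bonds (each 1 DoU), 1 triple bond (each 2 DoU) → 4 DoU from unsaturation.
Total DoU = 0 + 4 = 4.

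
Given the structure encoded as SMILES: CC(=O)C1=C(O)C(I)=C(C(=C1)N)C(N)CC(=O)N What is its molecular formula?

C11H14IN3O3

Walk through each heavy atom and fill implicit hydrogens from standard valence (C 4, N 3, O 2, S 2, halogen 1):
  atom 1: C, bond orders sum to 1 (valence 4) → 3 H
  atom 2: C, bond orders sum to 4 (valence 4) → 0 H
  atom 3: O, bond orders sum to 2 (valence 2) → 0 H
  atom 4: C, bond orders sum to 4 (valence 4) → 0 H
  atom 5: C, bond orders sum to 4 (valence 4) → 0 H
  atom 6: O, bond orders sum to 1 (valence 2) → 1 H
  atom 7: C, bond orders sum to 4 (valence 4) → 0 H
  atom 8: I (halogen, monovalent) → 0 H
  atom 9: C, bond orders sum to 4 (valence 4) → 0 H
  atom 10: C, bond orders sum to 4 (valence 4) → 0 H
  atom 11: C, bond orders sum to 3 (valence 4) → 1 H
  atom 12: N, bond orders sum to 1 (valence 3) → 2 H
  atom 13: C, bond orders sum to 3 (valence 4) → 1 H
  atom 14: N, bond orders sum to 1 (valence 3) → 2 H
  atom 15: C, bond orders sum to 2 (valence 4) → 2 H
  atom 16: C, bond orders sum to 4 (valence 4) → 0 H
  atom 17: O, bond orders sum to 2 (valence 2) → 0 H
  atom 18: N, bond orders sum to 1 (valence 3) → 2 H
Totals → C:11, H:14, I:1, N:3, O:3.
In Hill order: C11H14IN3O3.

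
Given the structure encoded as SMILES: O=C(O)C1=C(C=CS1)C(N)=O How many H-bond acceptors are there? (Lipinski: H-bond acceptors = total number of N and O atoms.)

4

N atoms: 1; O atoms: 3.
Lipinski HBA = 1 + 3 = 4.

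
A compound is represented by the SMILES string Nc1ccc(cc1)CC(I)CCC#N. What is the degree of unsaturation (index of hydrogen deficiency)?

6

Molecular formula: C11H13IN2.
DoU = (2C + 2 + N − H − X) / 2, where X is the halogen count and O/S are ignored.
    = (2·11 + 2 + 2 − 13 − 1) / 2 = 12 / 2 = 6.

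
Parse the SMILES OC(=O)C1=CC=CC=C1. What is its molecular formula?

Walk through each heavy atom and fill implicit hydrogens from standard valence (C 4, N 3, O 2, S 2, halogen 1):
  atom 1: O, bond orders sum to 1 (valence 2) → 1 H
  atom 2: C, bond orders sum to 4 (valence 4) → 0 H
  atom 3: O, bond orders sum to 2 (valence 2) → 0 H
  atom 4: C, bond orders sum to 4 (valence 4) → 0 H
  atom 5: C, bond orders sum to 3 (valence 4) → 1 H
  atom 6: C, bond orders sum to 3 (valence 4) → 1 H
  atom 7: C, bond orders sum to 3 (valence 4) → 1 H
  atom 8: C, bond orders sum to 3 (valence 4) → 1 H
  atom 9: C, bond orders sum to 3 (valence 4) → 1 H
Totals → C:7, H:6, O:2.
In Hill order: C7H6O2.

C7H6O2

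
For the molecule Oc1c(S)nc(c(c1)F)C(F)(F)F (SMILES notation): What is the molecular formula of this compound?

Walk through each heavy atom and fill implicit hydrogens from standard valence (C 4, N 3, O 2, S 2, halogen 1); for lowercase aromatic atoms, an aromatic c carries 1 H when it has two neighbours and 0 H with three, and aromatic n carries 0 H:
  atom 1: O, bond orders sum to 1 (valence 2) → 1 H
  atom 2: aromatic c, 3 neighbours → 0 H
  atom 3: aromatic c, 3 neighbours → 0 H
  atom 4: S, bond orders sum to 1 (valence 2) → 1 H
  atom 5: aromatic n, 2 neighbours → 0 H
  atom 6: aromatic c, 3 neighbours → 0 H
  atom 7: aromatic c, 3 neighbours → 0 H
  atom 8: aromatic c, 2 neighbours → 1 H
  atom 9: F (halogen, monovalent) → 0 H
  atom 10: C, bond orders sum to 4 (valence 4) → 0 H
  atom 11: F (halogen, monovalent) → 0 H
  atom 12: F (halogen, monovalent) → 0 H
  atom 13: F (halogen, monovalent) → 0 H
Totals → C:6, H:3, F:4, N:1, O:1, S:1.

C6H3F4NOS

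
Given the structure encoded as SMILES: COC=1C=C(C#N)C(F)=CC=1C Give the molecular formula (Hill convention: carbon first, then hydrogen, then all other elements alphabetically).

Walk through each heavy atom and fill implicit hydrogens from standard valence (C 4, N 3, O 2, S 2, halogen 1):
  atom 1: C, bond orders sum to 1 (valence 4) → 3 H
  atom 2: O, bond orders sum to 2 (valence 2) → 0 H
  atom 3: C, bond orders sum to 4 (valence 4) → 0 H
  atom 4: C, bond orders sum to 3 (valence 4) → 1 H
  atom 5: C, bond orders sum to 4 (valence 4) → 0 H
  atom 6: C, bond orders sum to 4 (valence 4) → 0 H
  atom 7: N, bond orders sum to 3 (valence 3) → 0 H
  atom 8: C, bond orders sum to 4 (valence 4) → 0 H
  atom 9: F (halogen, monovalent) → 0 H
  atom 10: C, bond orders sum to 3 (valence 4) → 1 H
  atom 11: C, bond orders sum to 4 (valence 4) → 0 H
  atom 12: C, bond orders sum to 1 (valence 4) → 3 H
Totals → C:9, H:8, F:1, N:1, O:1.
In Hill order: C9H8FNO.

C9H8FNO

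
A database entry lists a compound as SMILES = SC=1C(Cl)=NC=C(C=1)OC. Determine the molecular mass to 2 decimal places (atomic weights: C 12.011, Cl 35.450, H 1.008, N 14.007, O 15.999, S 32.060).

175.63 g/mol

First, the molecular formula is C6H6ClNOS (counting implicit H from valence).
  C: 6 × 12.011 = 72.066
  Cl: 1 × 35.450 = 35.450
  H: 6 × 1.008 = 6.048
  N: 1 × 14.007 = 14.007
  O: 1 × 15.999 = 15.999
  S: 1 × 32.060 = 32.060
Sum: 6×12.011 + 1×35.450 + 6×1.008 + 1×14.007 + 1×15.999 + 1×32.060 = 175.630 → 175.63 g/mol.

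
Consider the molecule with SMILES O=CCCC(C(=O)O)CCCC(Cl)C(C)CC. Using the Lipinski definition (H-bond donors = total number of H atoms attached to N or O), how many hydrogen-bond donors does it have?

Donors: find every N or O and count the H atoms it carries.
  atom 1 (O): bond orders sum to 2 → 0 H
  atom 7 (O): bond orders sum to 2 → 0 H
  atom 8 (O): bond orders sum to 1 → 1 H
Lipinski HBD = 1.

1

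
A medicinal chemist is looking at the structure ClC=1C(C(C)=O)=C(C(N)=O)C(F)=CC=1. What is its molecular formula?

Walk through each heavy atom and fill implicit hydrogens from standard valence (C 4, N 3, O 2, S 2, halogen 1):
  atom 1: Cl (halogen, monovalent) → 0 H
  atom 2: C, bond orders sum to 4 (valence 4) → 0 H
  atom 3: C, bond orders sum to 4 (valence 4) → 0 H
  atom 4: C, bond orders sum to 4 (valence 4) → 0 H
  atom 5: C, bond orders sum to 1 (valence 4) → 3 H
  atom 6: O, bond orders sum to 2 (valence 2) → 0 H
  atom 7: C, bond orders sum to 4 (valence 4) → 0 H
  atom 8: C, bond orders sum to 4 (valence 4) → 0 H
  atom 9: N, bond orders sum to 1 (valence 3) → 2 H
  atom 10: O, bond orders sum to 2 (valence 2) → 0 H
  atom 11: C, bond orders sum to 4 (valence 4) → 0 H
  atom 12: F (halogen, monovalent) → 0 H
  atom 13: C, bond orders sum to 3 (valence 4) → 1 H
  atom 14: C, bond orders sum to 3 (valence 4) → 1 H
Totals → C:9, H:7, Cl:1, F:1, N:1, O:2.
In Hill order: C9H7ClFNO2.

C9H7ClFNO2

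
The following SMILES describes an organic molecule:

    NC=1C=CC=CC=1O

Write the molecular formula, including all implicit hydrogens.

Walk through each heavy atom and fill implicit hydrogens from standard valence (C 4, N 3, O 2, S 2, halogen 1):
  atom 1: N, bond orders sum to 1 (valence 3) → 2 H
  atom 2: C, bond orders sum to 4 (valence 4) → 0 H
  atom 3: C, bond orders sum to 3 (valence 4) → 1 H
  atom 4: C, bond orders sum to 3 (valence 4) → 1 H
  atom 5: C, bond orders sum to 3 (valence 4) → 1 H
  atom 6: C, bond orders sum to 3 (valence 4) → 1 H
  atom 7: C, bond orders sum to 4 (valence 4) → 0 H
  atom 8: O, bond orders sum to 1 (valence 2) → 1 H
Totals → C:6, H:7, N:1, O:1.
In Hill order: C6H7NO.

C6H7NO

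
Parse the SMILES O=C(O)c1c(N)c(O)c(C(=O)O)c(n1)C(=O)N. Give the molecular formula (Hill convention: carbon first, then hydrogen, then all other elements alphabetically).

C8H7N3O6

Walk through each heavy atom and fill implicit hydrogens from standard valence (C 4, N 3, O 2, S 2, halogen 1); for lowercase aromatic atoms, an aromatic c carries 1 H when it has two neighbours and 0 H with three, and aromatic n carries 0 H:
  atom 1: O, bond orders sum to 2 (valence 2) → 0 H
  atom 2: C, bond orders sum to 4 (valence 4) → 0 H
  atom 3: O, bond orders sum to 1 (valence 2) → 1 H
  atom 4: aromatic c, 3 neighbours → 0 H
  atom 5: aromatic c, 3 neighbours → 0 H
  atom 6: N, bond orders sum to 1 (valence 3) → 2 H
  atom 7: aromatic c, 3 neighbours → 0 H
  atom 8: O, bond orders sum to 1 (valence 2) → 1 H
  atom 9: aromatic c, 3 neighbours → 0 H
  atom 10: C, bond orders sum to 4 (valence 4) → 0 H
  atom 11: O, bond orders sum to 2 (valence 2) → 0 H
  atom 12: O, bond orders sum to 1 (valence 2) → 1 H
  atom 13: aromatic c, 3 neighbours → 0 H
  atom 14: aromatic n, 2 neighbours → 0 H
  atom 15: C, bond orders sum to 4 (valence 4) → 0 H
  atom 16: O, bond orders sum to 2 (valence 2) → 0 H
  atom 17: N, bond orders sum to 1 (valence 3) → 2 H
Totals → C:8, H:7, N:3, O:6.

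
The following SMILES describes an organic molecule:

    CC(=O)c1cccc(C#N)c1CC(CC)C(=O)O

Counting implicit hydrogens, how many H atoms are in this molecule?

Walk through each heavy atom and fill implicit hydrogens from standard valence (C 4, N 3, O 2, S 2, halogen 1); for lowercase aromatic atoms, an aromatic c carries 1 H when it has two neighbours and 0 H with three, and aromatic n carries 0 H:
  atom 1: C, bond orders sum to 1 (valence 4) → 3 H
  atom 2: C, bond orders sum to 4 (valence 4) → 0 H
  atom 3: O, bond orders sum to 2 (valence 2) → 0 H
  atom 4: aromatic c, 3 neighbours → 0 H
  atom 5: aromatic c, 2 neighbours → 1 H
  atom 6: aromatic c, 2 neighbours → 1 H
  atom 7: aromatic c, 2 neighbours → 1 H
  atom 8: aromatic c, 3 neighbours → 0 H
  atom 9: C, bond orders sum to 4 (valence 4) → 0 H
  atom 10: N, bond orders sum to 3 (valence 3) → 0 H
  atom 11: aromatic c, 3 neighbours → 0 H
  atom 12: C, bond orders sum to 2 (valence 4) → 2 H
  atom 13: C, bond orders sum to 3 (valence 4) → 1 H
  atom 14: C, bond orders sum to 2 (valence 4) → 2 H
  atom 15: C, bond orders sum to 1 (valence 4) → 3 H
  atom 16: C, bond orders sum to 4 (valence 4) → 0 H
  atom 17: O, bond orders sum to 2 (valence 2) → 0 H
  atom 18: O, bond orders sum to 1 (valence 2) → 1 H
Total hydrogens: 15.

15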